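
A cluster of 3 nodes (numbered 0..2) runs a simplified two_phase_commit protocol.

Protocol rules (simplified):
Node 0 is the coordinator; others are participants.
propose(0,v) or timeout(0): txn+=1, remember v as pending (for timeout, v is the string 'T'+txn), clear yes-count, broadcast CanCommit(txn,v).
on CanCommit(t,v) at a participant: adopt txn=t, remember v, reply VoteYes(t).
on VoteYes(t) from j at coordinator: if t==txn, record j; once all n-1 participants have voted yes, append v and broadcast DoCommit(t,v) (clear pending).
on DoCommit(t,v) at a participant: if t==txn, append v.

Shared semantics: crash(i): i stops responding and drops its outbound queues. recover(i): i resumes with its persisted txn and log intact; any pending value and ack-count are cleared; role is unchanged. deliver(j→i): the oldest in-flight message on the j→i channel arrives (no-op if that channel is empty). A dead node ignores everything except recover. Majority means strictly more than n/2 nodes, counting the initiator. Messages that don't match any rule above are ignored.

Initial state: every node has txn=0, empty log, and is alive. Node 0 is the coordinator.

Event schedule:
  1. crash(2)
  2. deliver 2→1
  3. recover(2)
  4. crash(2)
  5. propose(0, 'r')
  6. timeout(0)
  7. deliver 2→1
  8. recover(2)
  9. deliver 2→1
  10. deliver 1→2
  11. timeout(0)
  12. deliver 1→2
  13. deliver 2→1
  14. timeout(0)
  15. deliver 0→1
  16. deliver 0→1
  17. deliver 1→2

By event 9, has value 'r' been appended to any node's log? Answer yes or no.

no

after 1 — crash(2): n2:✗part/t0/[-]
after 2 — deliver 2→1: ·
after 3 — recover(2): n2:part/t0/[-]
after 4 — crash(2): n2:✗part/t0/[-]
after 5 — propose(0,'r'): n0:coor/t1/[-]
after 6 — timeout(0): n0:coor/t2/[-]
after 7 — deliver 2→1: ·
after 8 — recover(2): n2:part/t0/[-]
after 9 — deliver 2→1: ·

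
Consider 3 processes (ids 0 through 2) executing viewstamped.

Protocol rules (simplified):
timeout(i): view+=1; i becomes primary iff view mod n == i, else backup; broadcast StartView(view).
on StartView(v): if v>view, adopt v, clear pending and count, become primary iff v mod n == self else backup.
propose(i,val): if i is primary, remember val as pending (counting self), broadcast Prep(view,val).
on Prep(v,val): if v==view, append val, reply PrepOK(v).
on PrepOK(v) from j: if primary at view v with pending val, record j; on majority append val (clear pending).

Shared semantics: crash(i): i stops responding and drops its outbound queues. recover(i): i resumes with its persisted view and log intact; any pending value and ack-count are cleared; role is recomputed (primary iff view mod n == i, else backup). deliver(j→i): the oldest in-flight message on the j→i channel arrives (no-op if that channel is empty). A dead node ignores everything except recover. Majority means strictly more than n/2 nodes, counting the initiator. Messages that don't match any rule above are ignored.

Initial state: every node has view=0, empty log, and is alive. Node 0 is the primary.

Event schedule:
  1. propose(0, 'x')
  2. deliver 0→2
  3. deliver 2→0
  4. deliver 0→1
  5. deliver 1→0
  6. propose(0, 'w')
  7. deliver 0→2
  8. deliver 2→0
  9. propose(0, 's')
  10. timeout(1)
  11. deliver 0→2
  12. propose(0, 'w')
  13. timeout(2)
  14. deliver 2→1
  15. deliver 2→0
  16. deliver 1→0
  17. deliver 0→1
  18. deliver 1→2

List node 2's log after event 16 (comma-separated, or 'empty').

e1 propose(0,'x'): ·
e2 deliver 0→2: 2[back,v=0,x]
e3 deliver 2→0: 0[prim,v=0,x]
e4 deliver 0→1: 1[back,v=0,x]
e5 deliver 1→0: ·
e6 propose(0,'w'): ·
e7 deliver 0→2: 2[back,v=0,x,w]
e8 deliver 2→0: 0[prim,v=0,x,w]
e9 propose(0,'s'): ·
e10 timeout(1): 1[prim,v=1,x]
e11 deliver 0→2: 2[back,v=0,x,w,s]
e12 propose(0,'w'): ·
e13 timeout(2): 2[back,v=1,x,w,s]
e14 deliver 2→1: ·
e15 deliver 2→0: 0[prim,v=0,x,w,w]
e16 deliver 1→0: 0[back,v=1,x,w,w]

x,w,s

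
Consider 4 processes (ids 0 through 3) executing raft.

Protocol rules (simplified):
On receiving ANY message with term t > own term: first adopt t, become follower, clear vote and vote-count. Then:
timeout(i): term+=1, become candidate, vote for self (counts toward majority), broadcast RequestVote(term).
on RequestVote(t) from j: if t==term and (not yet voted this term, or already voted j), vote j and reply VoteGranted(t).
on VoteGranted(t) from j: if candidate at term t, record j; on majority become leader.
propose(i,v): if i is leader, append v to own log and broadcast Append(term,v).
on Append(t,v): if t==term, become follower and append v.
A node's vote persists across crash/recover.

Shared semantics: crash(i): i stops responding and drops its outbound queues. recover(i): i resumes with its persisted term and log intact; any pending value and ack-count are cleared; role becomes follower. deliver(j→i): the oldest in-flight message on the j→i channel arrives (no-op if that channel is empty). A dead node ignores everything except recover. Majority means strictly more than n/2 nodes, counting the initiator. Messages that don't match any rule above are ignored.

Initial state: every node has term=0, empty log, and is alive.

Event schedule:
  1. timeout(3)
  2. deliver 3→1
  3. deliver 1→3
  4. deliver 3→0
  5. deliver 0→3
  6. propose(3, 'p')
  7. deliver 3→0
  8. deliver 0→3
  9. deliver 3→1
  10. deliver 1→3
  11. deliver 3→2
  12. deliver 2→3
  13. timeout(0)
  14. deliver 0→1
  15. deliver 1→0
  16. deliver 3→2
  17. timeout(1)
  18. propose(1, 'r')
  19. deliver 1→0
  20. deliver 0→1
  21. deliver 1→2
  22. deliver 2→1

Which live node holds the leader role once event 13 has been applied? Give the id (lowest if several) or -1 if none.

3

after 1 — timeout(3): n3:cand/t1/[-]
after 2 — deliver 3→1: n1:foll/t1/[-]
after 3 — deliver 1→3: ·
after 4 — deliver 3→0: n0:foll/t1/[-]
after 5 — deliver 0→3: n3:lead/t1/[-]
after 6 — propose(3,'p'): n3:lead/t1/[p]
after 7 — deliver 3→0: n0:foll/t1/[p]
after 8 — deliver 0→3: ·
after 9 — deliver 3→1: n1:foll/t1/[p]
after 10 — deliver 1→3: ·
after 11 — deliver 3→2: n2:foll/t1/[-]
after 12 — deliver 2→3: ·
after 13 — timeout(0): n0:cand/t2/[p]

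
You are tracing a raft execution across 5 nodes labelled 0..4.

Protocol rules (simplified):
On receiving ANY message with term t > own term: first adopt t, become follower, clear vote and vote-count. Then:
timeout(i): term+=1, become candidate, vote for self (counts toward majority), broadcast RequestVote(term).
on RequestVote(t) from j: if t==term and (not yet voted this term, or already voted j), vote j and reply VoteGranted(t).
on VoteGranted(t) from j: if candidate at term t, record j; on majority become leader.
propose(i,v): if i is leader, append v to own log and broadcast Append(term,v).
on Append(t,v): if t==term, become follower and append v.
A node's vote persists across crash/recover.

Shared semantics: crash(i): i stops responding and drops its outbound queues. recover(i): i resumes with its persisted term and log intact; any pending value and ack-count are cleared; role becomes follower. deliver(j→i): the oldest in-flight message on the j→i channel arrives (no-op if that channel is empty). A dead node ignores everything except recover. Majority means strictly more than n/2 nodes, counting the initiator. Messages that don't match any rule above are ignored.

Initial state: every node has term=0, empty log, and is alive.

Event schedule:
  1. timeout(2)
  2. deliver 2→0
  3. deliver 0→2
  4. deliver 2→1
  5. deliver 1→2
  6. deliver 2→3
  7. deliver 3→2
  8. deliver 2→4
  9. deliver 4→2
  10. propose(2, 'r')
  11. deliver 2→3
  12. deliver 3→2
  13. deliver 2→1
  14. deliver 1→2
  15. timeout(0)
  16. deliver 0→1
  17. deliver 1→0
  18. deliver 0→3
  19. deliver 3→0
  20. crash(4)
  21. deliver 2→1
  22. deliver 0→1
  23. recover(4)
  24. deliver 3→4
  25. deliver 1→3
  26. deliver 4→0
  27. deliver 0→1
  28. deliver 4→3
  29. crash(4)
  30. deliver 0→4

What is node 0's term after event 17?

2

after 1 — timeout(2): n2:cand/t1/[-]
after 2 — deliver 2→0: n0:foll/t1/[-]
after 3 — deliver 0→2: ·
after 4 — deliver 2→1: n1:foll/t1/[-]
after 5 — deliver 1→2: n2:lead/t1/[-]
after 6 — deliver 2→3: n3:foll/t1/[-]
after 7 — deliver 3→2: ·
after 8 — deliver 2→4: n4:foll/t1/[-]
after 9 — deliver 4→2: ·
after 10 — propose(2,'r'): n2:lead/t1/[r]
after 11 — deliver 2→3: n3:foll/t1/[r]
after 12 — deliver 3→2: ·
after 13 — deliver 2→1: n1:foll/t1/[r]
after 14 — deliver 1→2: ·
after 15 — timeout(0): n0:cand/t2/[-]
after 16 — deliver 0→1: n1:foll/t2/[r]
after 17 — deliver 1→0: ·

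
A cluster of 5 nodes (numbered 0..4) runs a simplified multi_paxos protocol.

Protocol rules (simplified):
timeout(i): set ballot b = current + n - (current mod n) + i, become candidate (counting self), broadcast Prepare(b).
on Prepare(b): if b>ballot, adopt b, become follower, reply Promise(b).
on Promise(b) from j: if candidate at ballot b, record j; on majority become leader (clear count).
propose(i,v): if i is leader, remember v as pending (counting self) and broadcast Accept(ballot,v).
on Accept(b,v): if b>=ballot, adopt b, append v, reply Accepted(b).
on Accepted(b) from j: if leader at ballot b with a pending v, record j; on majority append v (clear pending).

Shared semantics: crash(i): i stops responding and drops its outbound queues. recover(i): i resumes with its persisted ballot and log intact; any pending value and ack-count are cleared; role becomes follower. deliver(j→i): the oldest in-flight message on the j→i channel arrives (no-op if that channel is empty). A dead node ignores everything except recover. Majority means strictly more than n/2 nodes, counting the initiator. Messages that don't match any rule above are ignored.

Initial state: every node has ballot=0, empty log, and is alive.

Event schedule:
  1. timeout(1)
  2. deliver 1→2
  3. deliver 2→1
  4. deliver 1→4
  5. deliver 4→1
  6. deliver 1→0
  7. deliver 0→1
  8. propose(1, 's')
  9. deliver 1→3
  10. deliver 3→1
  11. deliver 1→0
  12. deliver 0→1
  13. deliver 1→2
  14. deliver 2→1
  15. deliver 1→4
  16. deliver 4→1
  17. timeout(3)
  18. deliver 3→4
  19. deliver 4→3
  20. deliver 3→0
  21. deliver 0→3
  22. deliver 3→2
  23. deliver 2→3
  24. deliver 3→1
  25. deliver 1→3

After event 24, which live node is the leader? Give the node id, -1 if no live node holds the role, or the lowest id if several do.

3

[1] timeout(1) → N1(cand b6 [-])
[2] deliver 1→2 → N2(foll b6 [-])
[3] deliver 2→1 → ∅
[4] deliver 1→4 → N4(foll b6 [-])
[5] deliver 4→1 → N1(lead b6 [-])
[6] deliver 1→0 → N0(foll b6 [-])
[7] deliver 0→1 → ∅
[8] propose(1,'s') → ∅
[9] deliver 1→3 → N3(foll b6 [-])
[10] deliver 3→1 → ∅
[11] deliver 1→0 → N0(foll b6 [s])
[12] deliver 0→1 → ∅
[13] deliver 1→2 → N2(foll b6 [s])
[14] deliver 2→1 → N1(lead b6 [s])
[15] deliver 1→4 → N4(foll b6 [s])
[16] deliver 4→1 → ∅
[17] timeout(3) → N3(cand b13 [-])
[18] deliver 3→4 → N4(foll b13 [s])
[19] deliver 4→3 → ∅
[20] deliver 3→0 → N0(foll b13 [s])
[21] deliver 0→3 → N3(lead b13 [-])
[22] deliver 3→2 → N2(foll b13 [s])
[23] deliver 2→3 → ∅
[24] deliver 3→1 → N1(foll b13 [s])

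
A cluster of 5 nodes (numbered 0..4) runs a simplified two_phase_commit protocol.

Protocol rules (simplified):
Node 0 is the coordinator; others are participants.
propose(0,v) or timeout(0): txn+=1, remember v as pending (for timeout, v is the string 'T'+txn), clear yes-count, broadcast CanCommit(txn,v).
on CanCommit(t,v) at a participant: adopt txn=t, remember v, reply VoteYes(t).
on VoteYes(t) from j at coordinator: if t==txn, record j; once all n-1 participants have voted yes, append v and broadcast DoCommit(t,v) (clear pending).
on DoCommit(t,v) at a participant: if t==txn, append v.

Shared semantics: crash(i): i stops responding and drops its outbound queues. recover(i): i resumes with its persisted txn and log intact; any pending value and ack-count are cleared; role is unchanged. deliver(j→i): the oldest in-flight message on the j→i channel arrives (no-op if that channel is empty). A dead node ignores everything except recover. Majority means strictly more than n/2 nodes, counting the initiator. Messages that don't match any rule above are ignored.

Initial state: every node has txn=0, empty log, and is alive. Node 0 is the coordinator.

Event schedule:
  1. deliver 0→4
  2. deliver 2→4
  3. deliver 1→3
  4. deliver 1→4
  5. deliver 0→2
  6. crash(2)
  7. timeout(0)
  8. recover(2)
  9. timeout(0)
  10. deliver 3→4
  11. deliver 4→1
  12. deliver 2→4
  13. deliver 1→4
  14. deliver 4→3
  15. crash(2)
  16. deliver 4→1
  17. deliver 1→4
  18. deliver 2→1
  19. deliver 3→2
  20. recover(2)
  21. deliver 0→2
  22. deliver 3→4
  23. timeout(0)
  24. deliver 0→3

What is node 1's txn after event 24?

0

step 1 deliver 0→4: —
step 2 deliver 2→4: —
step 3 deliver 1→3: —
step 4 deliver 1→4: —
step 5 deliver 0→2: —
step 6 crash(2): 2={✗part,t=0,log=-}
step 7 timeout(0): 0={coor,t=1,log=-}
step 8 recover(2): 2={part,t=0,log=-}
step 9 timeout(0): 0={coor,t=2,log=-}
step 10 deliver 3→4: —
step 11 deliver 4→1: —
step 12 deliver 2→4: —
step 13 deliver 1→4: —
step 14 deliver 4→3: —
step 15 crash(2): 2={✗part,t=0,log=-}
step 16 deliver 4→1: —
step 17 deliver 1→4: —
step 18 deliver 2→1: —
step 19 deliver 3→2: —
step 20 recover(2): 2={part,t=0,log=-}
step 21 deliver 0→2: 2={part,t=1,log=-}
step 22 deliver 3→4: —
step 23 timeout(0): 0={coor,t=3,log=-}
step 24 deliver 0→3: 3={part,t=1,log=-}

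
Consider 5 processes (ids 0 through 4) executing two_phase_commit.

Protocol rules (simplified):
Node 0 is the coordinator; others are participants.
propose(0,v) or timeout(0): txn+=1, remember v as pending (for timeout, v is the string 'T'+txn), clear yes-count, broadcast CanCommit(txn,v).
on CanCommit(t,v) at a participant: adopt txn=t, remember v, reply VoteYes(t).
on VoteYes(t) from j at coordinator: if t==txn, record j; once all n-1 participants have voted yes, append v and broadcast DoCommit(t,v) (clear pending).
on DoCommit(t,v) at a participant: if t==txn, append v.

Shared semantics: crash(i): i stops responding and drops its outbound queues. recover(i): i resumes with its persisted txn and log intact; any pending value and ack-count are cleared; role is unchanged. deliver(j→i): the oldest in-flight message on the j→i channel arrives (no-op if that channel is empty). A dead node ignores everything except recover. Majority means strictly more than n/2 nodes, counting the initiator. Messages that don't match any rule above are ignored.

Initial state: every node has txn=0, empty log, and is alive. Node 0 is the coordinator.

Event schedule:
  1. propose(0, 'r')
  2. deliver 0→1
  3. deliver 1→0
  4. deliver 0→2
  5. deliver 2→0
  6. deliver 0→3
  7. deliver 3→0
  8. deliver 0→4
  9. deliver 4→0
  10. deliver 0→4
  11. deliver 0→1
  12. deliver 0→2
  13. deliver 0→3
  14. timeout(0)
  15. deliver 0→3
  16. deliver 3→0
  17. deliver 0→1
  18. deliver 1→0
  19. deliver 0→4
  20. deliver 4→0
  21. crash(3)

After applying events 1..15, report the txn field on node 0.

2

e1 propose(0,'r'): 0[coor,t=1,-]
e2 deliver 0→1: 1[part,t=1,-]
e3 deliver 1→0: ·
e4 deliver 0→2: 2[part,t=1,-]
e5 deliver 2→0: ·
e6 deliver 0→3: 3[part,t=1,-]
e7 deliver 3→0: ·
e8 deliver 0→4: 4[part,t=1,-]
e9 deliver 4→0: 0[coor,t=1,r]
e10 deliver 0→4: 4[part,t=1,r]
e11 deliver 0→1: 1[part,t=1,r]
e12 deliver 0→2: 2[part,t=1,r]
e13 deliver 0→3: 3[part,t=1,r]
e14 timeout(0): 0[coor,t=2,r]
e15 deliver 0→3: 3[part,t=2,r]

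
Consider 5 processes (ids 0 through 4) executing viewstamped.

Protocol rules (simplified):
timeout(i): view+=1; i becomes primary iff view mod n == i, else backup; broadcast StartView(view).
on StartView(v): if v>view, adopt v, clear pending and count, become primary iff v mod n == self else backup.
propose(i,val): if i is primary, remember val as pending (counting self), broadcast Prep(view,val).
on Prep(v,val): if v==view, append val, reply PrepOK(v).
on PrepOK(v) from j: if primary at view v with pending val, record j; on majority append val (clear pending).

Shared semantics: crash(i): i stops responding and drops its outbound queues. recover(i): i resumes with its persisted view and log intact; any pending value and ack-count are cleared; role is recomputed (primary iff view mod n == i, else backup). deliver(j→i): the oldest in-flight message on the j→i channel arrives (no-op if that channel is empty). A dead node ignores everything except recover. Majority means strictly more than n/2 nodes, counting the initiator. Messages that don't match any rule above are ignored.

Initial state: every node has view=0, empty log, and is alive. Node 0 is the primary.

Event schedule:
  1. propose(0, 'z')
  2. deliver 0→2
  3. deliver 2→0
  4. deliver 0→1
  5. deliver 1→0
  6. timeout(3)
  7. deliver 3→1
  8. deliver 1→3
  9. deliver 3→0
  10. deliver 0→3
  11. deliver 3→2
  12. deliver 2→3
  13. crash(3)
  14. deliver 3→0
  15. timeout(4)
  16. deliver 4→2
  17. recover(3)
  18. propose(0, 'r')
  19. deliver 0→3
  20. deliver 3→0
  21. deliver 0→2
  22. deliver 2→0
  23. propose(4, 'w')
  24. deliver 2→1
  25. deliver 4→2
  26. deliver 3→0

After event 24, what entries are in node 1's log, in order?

z

step 1 propose(0,'z'): —
step 2 deliver 0→2: 2={back,v=0,log=z}
step 3 deliver 2→0: —
step 4 deliver 0→1: 1={back,v=0,log=z}
step 5 deliver 1→0: 0={prim,v=0,log=z}
step 6 timeout(3): 3={back,v=1,log=-}
step 7 deliver 3→1: 1={prim,v=1,log=z}
step 8 deliver 1→3: —
step 9 deliver 3→0: 0={back,v=1,log=z}
step 10 deliver 0→3: —
step 11 deliver 3→2: 2={back,v=1,log=z}
step 12 deliver 2→3: —
step 13 crash(3): 3={✗back,v=1,log=-}
step 14 deliver 3→0: —
step 15 timeout(4): 4={back,v=1,log=-}
step 16 deliver 4→2: —
step 17 recover(3): 3={back,v=1,log=-}
step 18 propose(0,'r'): —
step 19 deliver 0→3: —
step 20 deliver 3→0: —
step 21 deliver 0→2: —
step 22 deliver 2→0: —
step 23 propose(4,'w'): —
step 24 deliver 2→1: —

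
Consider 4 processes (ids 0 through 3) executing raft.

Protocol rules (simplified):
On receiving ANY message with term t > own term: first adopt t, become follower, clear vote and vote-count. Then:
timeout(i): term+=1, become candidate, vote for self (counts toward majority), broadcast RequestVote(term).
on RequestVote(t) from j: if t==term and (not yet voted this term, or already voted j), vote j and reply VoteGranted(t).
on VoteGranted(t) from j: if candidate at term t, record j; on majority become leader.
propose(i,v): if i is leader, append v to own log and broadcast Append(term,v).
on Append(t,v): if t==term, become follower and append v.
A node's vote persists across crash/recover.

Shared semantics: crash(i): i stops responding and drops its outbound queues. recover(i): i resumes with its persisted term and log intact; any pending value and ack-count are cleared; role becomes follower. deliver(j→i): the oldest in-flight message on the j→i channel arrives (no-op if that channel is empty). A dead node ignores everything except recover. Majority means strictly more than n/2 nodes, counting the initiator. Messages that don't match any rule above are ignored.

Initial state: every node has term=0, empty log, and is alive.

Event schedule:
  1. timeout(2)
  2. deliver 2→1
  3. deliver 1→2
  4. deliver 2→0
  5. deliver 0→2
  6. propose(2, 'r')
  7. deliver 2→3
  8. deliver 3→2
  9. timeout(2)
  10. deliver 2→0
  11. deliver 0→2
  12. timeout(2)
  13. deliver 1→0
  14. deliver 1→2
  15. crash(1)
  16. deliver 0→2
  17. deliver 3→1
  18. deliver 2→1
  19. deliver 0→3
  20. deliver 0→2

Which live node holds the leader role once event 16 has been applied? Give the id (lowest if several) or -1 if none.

-1

[1] timeout(2) → N2(cand t1 [-])
[2] deliver 2→1 → N1(foll t1 [-])
[3] deliver 1→2 → ∅
[4] deliver 2→0 → N0(foll t1 [-])
[5] deliver 0→2 → N2(lead t1 [-])
[6] propose(2,'r') → N2(lead t1 [r])
[7] deliver 2→3 → N3(foll t1 [-])
[8] deliver 3→2 → ∅
[9] timeout(2) → N2(cand t2 [r])
[10] deliver 2→0 → N0(foll t1 [r])
[11] deliver 0→2 → ∅
[12] timeout(2) → N2(cand t3 [r])
[13] deliver 1→0 → ∅
[14] deliver 1→2 → ∅
[15] crash(1) → N1(✗foll t1 [-])
[16] deliver 0→2 → ∅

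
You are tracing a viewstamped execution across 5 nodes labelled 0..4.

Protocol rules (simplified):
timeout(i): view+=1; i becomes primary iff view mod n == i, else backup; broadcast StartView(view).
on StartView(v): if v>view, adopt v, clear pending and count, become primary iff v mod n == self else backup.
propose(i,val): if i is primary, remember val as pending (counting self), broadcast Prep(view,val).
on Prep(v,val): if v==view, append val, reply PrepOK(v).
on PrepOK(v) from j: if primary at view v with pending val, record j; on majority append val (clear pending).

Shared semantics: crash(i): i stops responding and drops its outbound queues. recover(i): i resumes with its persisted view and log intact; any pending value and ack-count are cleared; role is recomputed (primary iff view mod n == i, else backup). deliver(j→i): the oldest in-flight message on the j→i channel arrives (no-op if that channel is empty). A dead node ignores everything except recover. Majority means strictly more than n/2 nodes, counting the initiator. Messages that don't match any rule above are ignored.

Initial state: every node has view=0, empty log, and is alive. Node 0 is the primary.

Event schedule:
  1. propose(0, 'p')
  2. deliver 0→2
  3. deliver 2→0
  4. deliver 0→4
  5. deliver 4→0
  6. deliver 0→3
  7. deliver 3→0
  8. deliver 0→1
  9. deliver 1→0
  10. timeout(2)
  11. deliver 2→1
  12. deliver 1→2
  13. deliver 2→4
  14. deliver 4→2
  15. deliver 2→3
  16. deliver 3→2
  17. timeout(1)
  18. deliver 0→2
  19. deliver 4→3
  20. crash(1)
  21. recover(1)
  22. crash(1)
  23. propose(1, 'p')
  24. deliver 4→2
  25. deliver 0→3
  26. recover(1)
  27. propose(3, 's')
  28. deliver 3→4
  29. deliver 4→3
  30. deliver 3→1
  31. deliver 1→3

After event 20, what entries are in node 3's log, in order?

p

after 1 — propose(0,'p'): ·
after 2 — deliver 0→2: n2:back/v0/[p]
after 3 — deliver 2→0: ·
after 4 — deliver 0→4: n4:back/v0/[p]
after 5 — deliver 4→0: n0:prim/v0/[p]
after 6 — deliver 0→3: n3:back/v0/[p]
after 7 — deliver 3→0: ·
after 8 — deliver 0→1: n1:back/v0/[p]
after 9 — deliver 1→0: ·
after 10 — timeout(2): n2:back/v1/[p]
after 11 — deliver 2→1: n1:prim/v1/[p]
after 12 — deliver 1→2: ·
after 13 — deliver 2→4: n4:back/v1/[p]
after 14 — deliver 4→2: ·
after 15 — deliver 2→3: n3:back/v1/[p]
after 16 — deliver 3→2: ·
after 17 — timeout(1): n1:back/v2/[p]
after 18 — deliver 0→2: ·
after 19 — deliver 4→3: ·
after 20 — crash(1): n1:✗back/v2/[p]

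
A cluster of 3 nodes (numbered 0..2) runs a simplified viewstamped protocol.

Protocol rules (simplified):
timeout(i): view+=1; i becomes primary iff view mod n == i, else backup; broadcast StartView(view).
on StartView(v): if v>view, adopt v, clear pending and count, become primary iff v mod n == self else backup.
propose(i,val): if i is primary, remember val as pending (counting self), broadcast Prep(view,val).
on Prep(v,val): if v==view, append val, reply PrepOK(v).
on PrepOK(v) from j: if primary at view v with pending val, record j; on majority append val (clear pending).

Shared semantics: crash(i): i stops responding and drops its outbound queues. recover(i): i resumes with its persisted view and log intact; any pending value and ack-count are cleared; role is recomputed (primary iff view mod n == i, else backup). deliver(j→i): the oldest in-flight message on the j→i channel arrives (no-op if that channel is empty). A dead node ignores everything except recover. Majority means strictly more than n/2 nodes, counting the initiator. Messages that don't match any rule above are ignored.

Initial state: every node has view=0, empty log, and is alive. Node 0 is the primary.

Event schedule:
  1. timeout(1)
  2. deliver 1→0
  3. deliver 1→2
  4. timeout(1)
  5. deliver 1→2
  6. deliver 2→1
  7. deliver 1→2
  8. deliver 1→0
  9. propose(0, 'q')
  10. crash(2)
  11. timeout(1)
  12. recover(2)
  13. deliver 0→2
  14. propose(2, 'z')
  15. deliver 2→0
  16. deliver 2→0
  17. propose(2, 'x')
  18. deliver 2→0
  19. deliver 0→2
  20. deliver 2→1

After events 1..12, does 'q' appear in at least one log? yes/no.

no

[1] timeout(1) → N1(prim v1 [-])
[2] deliver 1→0 → N0(back v1 [-])
[3] deliver 1→2 → N2(back v1 [-])
[4] timeout(1) → N1(back v2 [-])
[5] deliver 1→2 → N2(prim v2 [-])
[6] deliver 2→1 → ∅
[7] deliver 1→2 → ∅
[8] deliver 1→0 → N0(back v2 [-])
[9] propose(0,'q') → ∅
[10] crash(2) → N2(✗prim v2 [-])
[11] timeout(1) → N1(back v3 [-])
[12] recover(2) → N2(prim v2 [-])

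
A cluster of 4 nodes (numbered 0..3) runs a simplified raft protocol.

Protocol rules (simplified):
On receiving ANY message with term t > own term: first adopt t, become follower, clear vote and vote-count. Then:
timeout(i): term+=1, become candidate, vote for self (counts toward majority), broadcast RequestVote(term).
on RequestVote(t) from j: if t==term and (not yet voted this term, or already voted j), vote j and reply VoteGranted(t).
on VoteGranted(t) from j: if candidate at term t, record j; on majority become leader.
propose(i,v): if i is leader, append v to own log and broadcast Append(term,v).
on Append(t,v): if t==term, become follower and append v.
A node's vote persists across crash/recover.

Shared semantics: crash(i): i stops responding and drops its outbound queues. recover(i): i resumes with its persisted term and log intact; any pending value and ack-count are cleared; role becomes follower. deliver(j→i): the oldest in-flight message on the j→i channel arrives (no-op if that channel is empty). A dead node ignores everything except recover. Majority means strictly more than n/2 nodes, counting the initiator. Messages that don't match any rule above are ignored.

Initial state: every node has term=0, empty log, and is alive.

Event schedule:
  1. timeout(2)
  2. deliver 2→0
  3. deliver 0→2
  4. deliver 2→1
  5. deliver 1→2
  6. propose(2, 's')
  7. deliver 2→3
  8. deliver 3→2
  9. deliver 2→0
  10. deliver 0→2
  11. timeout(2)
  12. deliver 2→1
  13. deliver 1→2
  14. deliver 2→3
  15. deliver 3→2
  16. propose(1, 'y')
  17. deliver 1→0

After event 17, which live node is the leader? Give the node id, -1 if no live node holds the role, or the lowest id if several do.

-1

e1 timeout(2): 2[cand,t=1,-]
e2 deliver 2→0: 0[foll,t=1,-]
e3 deliver 0→2: ·
e4 deliver 2→1: 1[foll,t=1,-]
e5 deliver 1→2: 2[lead,t=1,-]
e6 propose(2,'s'): 2[lead,t=1,s]
e7 deliver 2→3: 3[foll,t=1,-]
e8 deliver 3→2: ·
e9 deliver 2→0: 0[foll,t=1,s]
e10 deliver 0→2: ·
e11 timeout(2): 2[cand,t=2,s]
e12 deliver 2→1: 1[foll,t=1,s]
e13 deliver 1→2: ·
e14 deliver 2→3: 3[foll,t=1,s]
e15 deliver 3→2: ·
e16 propose(1,'y'): ·
e17 deliver 1→0: ·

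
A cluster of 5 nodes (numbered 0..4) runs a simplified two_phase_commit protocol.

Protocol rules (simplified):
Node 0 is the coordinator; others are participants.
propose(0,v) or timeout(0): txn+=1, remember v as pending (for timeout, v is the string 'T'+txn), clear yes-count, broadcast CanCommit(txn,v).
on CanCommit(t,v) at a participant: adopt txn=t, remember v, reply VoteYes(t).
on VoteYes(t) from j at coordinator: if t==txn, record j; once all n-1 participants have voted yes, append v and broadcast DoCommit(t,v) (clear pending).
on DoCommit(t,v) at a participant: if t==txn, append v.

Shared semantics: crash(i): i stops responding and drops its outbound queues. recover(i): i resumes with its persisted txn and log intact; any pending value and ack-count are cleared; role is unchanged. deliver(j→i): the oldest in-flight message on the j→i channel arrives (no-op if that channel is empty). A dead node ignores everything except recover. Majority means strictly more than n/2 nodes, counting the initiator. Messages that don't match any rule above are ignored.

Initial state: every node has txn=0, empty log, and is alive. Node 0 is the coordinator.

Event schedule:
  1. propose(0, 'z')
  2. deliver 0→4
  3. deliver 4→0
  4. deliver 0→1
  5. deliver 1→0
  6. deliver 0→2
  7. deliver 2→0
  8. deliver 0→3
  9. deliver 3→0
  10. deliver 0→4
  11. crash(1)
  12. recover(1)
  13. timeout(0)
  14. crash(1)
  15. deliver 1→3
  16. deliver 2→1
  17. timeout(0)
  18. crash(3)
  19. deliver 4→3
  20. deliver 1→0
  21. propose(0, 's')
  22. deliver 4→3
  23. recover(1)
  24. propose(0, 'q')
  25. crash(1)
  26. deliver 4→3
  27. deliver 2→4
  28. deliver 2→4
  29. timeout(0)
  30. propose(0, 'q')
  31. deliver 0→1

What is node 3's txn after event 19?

1

step 1 propose(0,'z'): 0={coor,t=1,log=-}
step 2 deliver 0→4: 4={part,t=1,log=-}
step 3 deliver 4→0: —
step 4 deliver 0→1: 1={part,t=1,log=-}
step 5 deliver 1→0: —
step 6 deliver 0→2: 2={part,t=1,log=-}
step 7 deliver 2→0: —
step 8 deliver 0→3: 3={part,t=1,log=-}
step 9 deliver 3→0: 0={coor,t=1,log=z}
step 10 deliver 0→4: 4={part,t=1,log=z}
step 11 crash(1): 1={✗part,t=1,log=-}
step 12 recover(1): 1={part,t=1,log=-}
step 13 timeout(0): 0={coor,t=2,log=z}
step 14 crash(1): 1={✗part,t=1,log=-}
step 15 deliver 1→3: —
step 16 deliver 2→1: —
step 17 timeout(0): 0={coor,t=3,log=z}
step 18 crash(3): 3={✗part,t=1,log=-}
step 19 deliver 4→3: —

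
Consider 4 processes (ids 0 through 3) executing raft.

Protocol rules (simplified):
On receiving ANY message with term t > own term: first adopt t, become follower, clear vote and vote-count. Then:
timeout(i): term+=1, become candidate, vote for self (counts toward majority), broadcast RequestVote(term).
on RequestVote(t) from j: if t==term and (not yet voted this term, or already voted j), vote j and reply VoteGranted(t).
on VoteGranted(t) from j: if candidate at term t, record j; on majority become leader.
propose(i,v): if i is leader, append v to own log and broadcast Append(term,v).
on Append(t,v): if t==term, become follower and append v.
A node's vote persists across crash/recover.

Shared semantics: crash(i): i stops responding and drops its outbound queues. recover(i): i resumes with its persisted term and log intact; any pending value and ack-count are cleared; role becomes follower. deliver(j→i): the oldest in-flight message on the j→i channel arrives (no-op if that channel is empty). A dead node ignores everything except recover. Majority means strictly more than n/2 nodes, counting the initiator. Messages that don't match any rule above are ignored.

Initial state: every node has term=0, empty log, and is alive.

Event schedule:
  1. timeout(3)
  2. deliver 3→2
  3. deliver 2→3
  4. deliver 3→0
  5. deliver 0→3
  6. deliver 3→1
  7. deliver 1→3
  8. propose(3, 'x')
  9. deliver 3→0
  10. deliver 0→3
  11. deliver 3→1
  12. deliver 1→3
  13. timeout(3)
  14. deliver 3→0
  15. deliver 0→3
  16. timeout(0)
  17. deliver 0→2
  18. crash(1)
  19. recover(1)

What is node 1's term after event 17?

1. timeout(3):  <3:cand t1 ->
2. deliver 3→2:  <2:foll t1 ->
3. deliver 2→3:  nop
4. deliver 3→0:  <0:foll t1 ->
5. deliver 0→3:  <3:lead t1 ->
6. deliver 3→1:  <1:foll t1 ->
7. deliver 1→3:  nop
8. propose(3,'x'):  <3:lead t1 x>
9. deliver 3→0:  <0:foll t1 x>
10. deliver 0→3:  nop
11. deliver 3→1:  <1:foll t1 x>
12. deliver 1→3:  nop
13. timeout(3):  <3:cand t2 x>
14. deliver 3→0:  <0:foll t2 x>
15. deliver 0→3:  nop
16. timeout(0):  <0:cand t3 x>
17. deliver 0→2:  <2:foll t3 ->

1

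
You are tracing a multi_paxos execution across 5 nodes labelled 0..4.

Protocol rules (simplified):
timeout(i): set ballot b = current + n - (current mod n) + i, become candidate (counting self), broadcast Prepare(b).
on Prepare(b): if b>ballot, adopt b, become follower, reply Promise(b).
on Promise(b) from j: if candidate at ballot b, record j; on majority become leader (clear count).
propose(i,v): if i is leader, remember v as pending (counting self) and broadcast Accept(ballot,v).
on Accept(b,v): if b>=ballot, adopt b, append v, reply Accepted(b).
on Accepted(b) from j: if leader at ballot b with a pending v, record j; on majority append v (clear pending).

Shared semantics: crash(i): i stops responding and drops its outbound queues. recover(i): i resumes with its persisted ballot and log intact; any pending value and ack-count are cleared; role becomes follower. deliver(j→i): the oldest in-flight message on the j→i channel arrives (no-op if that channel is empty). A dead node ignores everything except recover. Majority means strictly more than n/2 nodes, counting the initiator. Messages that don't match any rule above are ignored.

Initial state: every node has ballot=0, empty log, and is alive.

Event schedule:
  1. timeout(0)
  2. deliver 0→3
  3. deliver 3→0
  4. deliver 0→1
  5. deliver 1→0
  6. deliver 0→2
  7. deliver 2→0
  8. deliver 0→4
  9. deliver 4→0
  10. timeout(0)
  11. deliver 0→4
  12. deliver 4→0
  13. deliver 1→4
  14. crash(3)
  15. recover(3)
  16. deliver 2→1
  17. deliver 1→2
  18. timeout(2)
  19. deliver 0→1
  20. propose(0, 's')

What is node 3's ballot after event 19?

5

1. timeout(0):  <0:cand b5 ->
2. deliver 0→3:  <3:foll b5 ->
3. deliver 3→0:  nop
4. deliver 0→1:  <1:foll b5 ->
5. deliver 1→0:  <0:lead b5 ->
6. deliver 0→2:  <2:foll b5 ->
7. deliver 2→0:  nop
8. deliver 0→4:  <4:foll b5 ->
9. deliver 4→0:  nop
10. timeout(0):  <0:cand b10 ->
11. deliver 0→4:  <4:foll b10 ->
12. deliver 4→0:  nop
13. deliver 1→4:  nop
14. crash(3):  <3:✗foll b5 ->
15. recover(3):  <3:foll b5 ->
16. deliver 2→1:  nop
17. deliver 1→2:  nop
18. timeout(2):  <2:cand b12 ->
19. deliver 0→1:  <1:foll b10 ->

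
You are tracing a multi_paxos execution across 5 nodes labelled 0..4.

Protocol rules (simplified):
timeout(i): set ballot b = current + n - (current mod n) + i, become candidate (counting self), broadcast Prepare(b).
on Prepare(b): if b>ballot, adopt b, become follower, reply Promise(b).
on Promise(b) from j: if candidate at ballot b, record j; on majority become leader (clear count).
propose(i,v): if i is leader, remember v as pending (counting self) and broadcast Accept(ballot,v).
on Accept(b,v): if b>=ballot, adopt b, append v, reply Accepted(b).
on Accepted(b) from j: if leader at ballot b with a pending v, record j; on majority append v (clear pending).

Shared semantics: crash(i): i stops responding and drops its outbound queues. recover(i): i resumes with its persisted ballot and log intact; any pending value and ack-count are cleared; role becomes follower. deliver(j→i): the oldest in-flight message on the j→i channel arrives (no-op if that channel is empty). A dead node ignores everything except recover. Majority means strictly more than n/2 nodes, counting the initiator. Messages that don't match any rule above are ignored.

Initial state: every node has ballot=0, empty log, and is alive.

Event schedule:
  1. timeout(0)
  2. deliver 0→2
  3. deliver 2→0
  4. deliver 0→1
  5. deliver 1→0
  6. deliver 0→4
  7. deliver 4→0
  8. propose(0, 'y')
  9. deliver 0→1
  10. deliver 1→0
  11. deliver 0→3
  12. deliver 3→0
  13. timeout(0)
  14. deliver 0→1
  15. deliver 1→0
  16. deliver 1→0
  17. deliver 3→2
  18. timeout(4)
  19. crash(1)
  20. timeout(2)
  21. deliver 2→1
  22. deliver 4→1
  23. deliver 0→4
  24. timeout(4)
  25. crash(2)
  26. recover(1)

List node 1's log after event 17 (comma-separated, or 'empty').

y

step 1 timeout(0): 0={cand,b=5,log=-}
step 2 deliver 0→2: 2={foll,b=5,log=-}
step 3 deliver 2→0: —
step 4 deliver 0→1: 1={foll,b=5,log=-}
step 5 deliver 1→0: 0={lead,b=5,log=-}
step 6 deliver 0→4: 4={foll,b=5,log=-}
step 7 deliver 4→0: —
step 8 propose(0,'y'): —
step 9 deliver 0→1: 1={foll,b=5,log=y}
step 10 deliver 1→0: —
step 11 deliver 0→3: 3={foll,b=5,log=-}
step 12 deliver 3→0: —
step 13 timeout(0): 0={cand,b=10,log=-}
step 14 deliver 0→1: 1={foll,b=10,log=y}
step 15 deliver 1→0: —
step 16 deliver 1→0: —
step 17 deliver 3→2: —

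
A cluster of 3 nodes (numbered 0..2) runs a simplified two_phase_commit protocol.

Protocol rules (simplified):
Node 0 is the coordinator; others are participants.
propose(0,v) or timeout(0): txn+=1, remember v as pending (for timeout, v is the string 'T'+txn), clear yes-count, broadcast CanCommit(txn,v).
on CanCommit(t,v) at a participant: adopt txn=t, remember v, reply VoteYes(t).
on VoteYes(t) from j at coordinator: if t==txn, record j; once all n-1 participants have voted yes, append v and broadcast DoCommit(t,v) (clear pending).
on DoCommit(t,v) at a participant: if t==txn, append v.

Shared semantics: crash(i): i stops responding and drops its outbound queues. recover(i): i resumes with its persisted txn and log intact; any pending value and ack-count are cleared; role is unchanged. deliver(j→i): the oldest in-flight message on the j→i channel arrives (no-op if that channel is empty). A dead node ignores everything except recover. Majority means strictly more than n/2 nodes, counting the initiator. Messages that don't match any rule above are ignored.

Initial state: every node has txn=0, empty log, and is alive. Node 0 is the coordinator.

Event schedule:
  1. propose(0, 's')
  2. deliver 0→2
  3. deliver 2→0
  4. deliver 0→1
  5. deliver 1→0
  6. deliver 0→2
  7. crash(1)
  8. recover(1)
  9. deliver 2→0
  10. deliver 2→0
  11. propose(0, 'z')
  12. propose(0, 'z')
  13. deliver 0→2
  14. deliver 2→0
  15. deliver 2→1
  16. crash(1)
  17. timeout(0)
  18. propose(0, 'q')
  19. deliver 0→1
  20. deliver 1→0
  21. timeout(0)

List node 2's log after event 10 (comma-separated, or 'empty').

[1] propose(0,'s') → N0(coor t1 [-])
[2] deliver 0→2 → N2(part t1 [-])
[3] deliver 2→0 → ∅
[4] deliver 0→1 → N1(part t1 [-])
[5] deliver 1→0 → N0(coor t1 [s])
[6] deliver 0→2 → N2(part t1 [s])
[7] crash(1) → N1(✗part t1 [-])
[8] recover(1) → N1(part t1 [-])
[9] deliver 2→0 → ∅
[10] deliver 2→0 → ∅

s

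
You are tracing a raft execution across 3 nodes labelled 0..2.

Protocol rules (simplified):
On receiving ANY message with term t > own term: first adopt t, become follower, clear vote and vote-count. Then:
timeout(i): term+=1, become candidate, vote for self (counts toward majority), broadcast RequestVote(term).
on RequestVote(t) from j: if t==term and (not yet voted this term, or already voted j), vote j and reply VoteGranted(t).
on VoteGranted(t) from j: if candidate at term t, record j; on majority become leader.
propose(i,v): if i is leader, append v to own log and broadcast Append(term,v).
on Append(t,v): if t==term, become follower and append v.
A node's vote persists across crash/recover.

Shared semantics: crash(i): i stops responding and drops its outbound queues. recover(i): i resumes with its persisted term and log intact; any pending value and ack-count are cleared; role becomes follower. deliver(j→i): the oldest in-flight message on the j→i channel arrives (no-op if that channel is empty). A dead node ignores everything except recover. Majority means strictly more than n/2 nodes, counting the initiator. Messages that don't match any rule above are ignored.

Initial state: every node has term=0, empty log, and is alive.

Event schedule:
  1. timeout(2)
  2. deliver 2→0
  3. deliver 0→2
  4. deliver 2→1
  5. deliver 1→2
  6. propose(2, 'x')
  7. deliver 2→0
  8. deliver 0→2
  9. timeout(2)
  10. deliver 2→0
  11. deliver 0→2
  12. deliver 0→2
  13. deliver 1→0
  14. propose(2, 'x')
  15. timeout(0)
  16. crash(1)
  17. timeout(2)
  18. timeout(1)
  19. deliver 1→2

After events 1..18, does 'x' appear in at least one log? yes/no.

yes

[1] timeout(2) → N2(cand t1 [-])
[2] deliver 2→0 → N0(foll t1 [-])
[3] deliver 0→2 → N2(lead t1 [-])
[4] deliver 2→1 → N1(foll t1 [-])
[5] deliver 1→2 → ∅
[6] propose(2,'x') → N2(lead t1 [x])
[7] deliver 2→0 → N0(foll t1 [x])
[8] deliver 0→2 → ∅
[9] timeout(2) → N2(cand t2 [x])
[10] deliver 2→0 → N0(foll t2 [x])
[11] deliver 0→2 → N2(lead t2 [x])
[12] deliver 0→2 → ∅
[13] deliver 1→0 → ∅
[14] propose(2,'x') → N2(lead t2 [x,x])
[15] timeout(0) → N0(cand t3 [x])
[16] crash(1) → N1(✗foll t1 [-])
[17] timeout(2) → N2(cand t3 [x,x])
[18] timeout(1) → ∅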